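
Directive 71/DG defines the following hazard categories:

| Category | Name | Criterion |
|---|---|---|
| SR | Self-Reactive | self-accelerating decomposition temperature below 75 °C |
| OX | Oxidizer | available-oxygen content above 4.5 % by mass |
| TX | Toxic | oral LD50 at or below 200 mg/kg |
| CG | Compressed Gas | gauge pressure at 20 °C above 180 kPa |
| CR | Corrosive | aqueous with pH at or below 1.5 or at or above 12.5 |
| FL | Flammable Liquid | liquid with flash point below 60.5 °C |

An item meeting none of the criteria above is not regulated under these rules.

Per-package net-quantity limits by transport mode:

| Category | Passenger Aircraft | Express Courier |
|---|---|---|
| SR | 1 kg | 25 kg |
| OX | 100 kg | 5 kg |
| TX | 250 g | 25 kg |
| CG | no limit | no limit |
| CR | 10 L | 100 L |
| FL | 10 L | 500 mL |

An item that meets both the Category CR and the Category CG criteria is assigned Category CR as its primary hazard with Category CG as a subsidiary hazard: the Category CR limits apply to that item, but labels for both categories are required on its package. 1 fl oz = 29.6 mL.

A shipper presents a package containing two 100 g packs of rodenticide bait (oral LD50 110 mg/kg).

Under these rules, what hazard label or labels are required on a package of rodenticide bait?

Category TX

With oral LD50 110 mg/kg (≤ 200 mg/kg), the rodenticide bait falls in Category TX.
Only the Category TX label is required.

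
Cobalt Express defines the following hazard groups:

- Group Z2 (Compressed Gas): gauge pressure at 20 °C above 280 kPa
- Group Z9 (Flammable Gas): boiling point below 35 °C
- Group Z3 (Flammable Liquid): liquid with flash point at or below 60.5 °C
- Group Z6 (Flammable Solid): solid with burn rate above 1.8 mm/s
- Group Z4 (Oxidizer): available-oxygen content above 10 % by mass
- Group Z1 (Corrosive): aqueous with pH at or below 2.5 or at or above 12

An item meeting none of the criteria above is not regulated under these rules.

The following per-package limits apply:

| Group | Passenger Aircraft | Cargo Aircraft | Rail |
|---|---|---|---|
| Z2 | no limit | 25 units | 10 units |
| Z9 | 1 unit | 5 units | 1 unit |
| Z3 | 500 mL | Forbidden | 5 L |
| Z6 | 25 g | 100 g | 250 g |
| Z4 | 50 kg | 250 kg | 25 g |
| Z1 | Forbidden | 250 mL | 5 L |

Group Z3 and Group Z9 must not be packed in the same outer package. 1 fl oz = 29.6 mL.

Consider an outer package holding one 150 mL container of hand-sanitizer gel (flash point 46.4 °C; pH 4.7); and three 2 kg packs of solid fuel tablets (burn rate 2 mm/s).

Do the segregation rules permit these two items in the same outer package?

Yes

Hand-sanitizer gel: flash point 46.4 °C ≤ 60.5 °C → Group Z3 (Flammable Liquid).
The solid fuel tablets have burn rate 2 mm/s, which is > 1.8 mm/s, so they are Group Z6 (Flammable Solid).
No segregation rule bars Group Z3 with Group Z6.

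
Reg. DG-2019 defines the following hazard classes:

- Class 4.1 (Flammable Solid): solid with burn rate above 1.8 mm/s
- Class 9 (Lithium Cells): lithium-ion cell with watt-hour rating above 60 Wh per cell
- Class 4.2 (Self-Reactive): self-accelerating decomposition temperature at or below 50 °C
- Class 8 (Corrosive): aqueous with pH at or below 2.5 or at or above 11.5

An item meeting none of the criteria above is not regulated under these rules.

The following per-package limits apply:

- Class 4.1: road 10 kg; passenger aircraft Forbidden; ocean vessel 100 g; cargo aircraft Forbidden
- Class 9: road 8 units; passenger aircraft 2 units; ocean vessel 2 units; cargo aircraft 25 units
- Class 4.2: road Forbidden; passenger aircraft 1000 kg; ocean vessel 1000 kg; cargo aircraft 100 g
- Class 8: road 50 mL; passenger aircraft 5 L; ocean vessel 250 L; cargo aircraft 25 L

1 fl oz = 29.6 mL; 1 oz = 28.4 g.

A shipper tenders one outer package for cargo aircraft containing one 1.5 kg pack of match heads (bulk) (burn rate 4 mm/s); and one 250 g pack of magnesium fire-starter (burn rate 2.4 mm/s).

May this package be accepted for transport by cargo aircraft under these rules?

No

Match heads (bulk): burn rate 4 mm/s > 1.8 mm/s → Class 4.1 (Flammable Solid).
The magnesium fire-starter has burn rate 2.4 mm/s, which is > 1.8 mm/s, so it is Class 4.1 (Flammable Solid).
Class 4.1 net quantity: 1.5 kg + 250 g = 1.75 kg.
Class 4.1 is Forbidden by cargo aircraft.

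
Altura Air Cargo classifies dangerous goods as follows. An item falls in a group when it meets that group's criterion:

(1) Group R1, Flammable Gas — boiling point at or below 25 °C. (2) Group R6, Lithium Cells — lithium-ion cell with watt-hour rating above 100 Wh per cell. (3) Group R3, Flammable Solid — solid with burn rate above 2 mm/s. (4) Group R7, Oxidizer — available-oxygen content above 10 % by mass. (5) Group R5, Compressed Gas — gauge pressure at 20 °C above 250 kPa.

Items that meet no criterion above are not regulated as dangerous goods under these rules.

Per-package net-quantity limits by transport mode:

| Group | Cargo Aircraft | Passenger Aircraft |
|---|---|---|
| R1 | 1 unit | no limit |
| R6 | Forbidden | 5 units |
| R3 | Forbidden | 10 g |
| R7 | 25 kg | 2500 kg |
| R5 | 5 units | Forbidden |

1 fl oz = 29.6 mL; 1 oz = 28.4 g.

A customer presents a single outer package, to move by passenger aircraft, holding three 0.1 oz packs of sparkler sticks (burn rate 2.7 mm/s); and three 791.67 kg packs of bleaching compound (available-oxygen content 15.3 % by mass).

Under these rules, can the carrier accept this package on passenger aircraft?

Yes

The sparkler sticks have burn rate 2.7 mm/s, which is > 2 mm/s, so they are Group R3 (Flammable Solid).
The bleaching compound has available-oxygen content 15.3 % by mass, which is > 10 % by mass, so it is Group R7 (Oxidizer).
Group R7 quantity: three 791.67 kg packs = 2375.01 kg.
2375.01 kg is within the passenger aircraft limit of 2500 kg for Group R7.
Group R3 quantity: three 0.1 oz packs = 8.52 g.
8.52 g is within the passenger aircraft limit of 10 g for Group R3.
Every hazard group is within its passenger aircraft limit and no segregation rule is violated.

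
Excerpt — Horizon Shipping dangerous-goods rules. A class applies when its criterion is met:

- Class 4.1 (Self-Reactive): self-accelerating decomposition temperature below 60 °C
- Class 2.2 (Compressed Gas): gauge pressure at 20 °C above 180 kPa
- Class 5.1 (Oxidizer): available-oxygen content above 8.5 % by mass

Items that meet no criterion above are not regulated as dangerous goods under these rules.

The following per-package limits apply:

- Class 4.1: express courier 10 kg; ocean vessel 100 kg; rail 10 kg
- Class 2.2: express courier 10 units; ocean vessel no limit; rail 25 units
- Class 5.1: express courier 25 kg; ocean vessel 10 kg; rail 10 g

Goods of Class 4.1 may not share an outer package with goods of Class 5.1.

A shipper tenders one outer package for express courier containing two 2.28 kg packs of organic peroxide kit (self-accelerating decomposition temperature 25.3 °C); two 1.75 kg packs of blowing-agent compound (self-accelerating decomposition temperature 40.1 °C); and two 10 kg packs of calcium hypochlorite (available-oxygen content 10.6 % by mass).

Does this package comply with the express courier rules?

With self-accelerating decomposition temperature 25.3 °C (< 60 °C), the organic peroxide kit falls in Class 4.1.
The blowing-agent compound has self-accelerating decomposition temperature 40.1 °C, which is < 60 °C, so it is Class 4.1 (Self-Reactive).
The calcium hypochlorite has available-oxygen content 10.6 % by mass, which is > 8.5 % by mass, so it is Class 5.1 (Oxidizer).
Total Class 4.1: (two 2.28 kg packs = 4.56 kg) + (two 1.75 kg packs = 3.5 kg) = 8.06 kg.
That is within the Class 4.1 express courier limit of 10 kg.
Class 5.1 quantity: two 10 kg packs = 20 kg.
20 kg ≤ 25 kg (express courier limit, Class 5.1) — within limit.
Class 4.1 and Class 5.1 may not share an outer package.

No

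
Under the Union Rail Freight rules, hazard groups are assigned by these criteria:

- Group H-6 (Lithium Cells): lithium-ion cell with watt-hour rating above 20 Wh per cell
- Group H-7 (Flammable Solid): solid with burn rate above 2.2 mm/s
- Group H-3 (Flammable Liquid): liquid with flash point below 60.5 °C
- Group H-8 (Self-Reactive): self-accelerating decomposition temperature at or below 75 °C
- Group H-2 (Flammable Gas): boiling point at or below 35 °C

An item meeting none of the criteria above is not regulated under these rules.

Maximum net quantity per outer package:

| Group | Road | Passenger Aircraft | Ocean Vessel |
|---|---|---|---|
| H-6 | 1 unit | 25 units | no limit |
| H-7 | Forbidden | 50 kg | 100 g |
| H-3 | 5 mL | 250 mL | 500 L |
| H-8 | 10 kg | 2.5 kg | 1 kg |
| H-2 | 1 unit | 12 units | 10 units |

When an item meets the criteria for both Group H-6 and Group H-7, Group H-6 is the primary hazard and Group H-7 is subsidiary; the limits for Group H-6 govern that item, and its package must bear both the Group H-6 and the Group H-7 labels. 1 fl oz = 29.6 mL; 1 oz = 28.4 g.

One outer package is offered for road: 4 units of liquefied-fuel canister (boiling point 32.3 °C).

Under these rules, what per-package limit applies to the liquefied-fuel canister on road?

1 unit

The liquefied-fuel canister has boiling point 32.3 °C, which is ≤ 35 °C, so it is Group H-2 (Flammable Gas).
The road limit for Group H-2 is 1 unit.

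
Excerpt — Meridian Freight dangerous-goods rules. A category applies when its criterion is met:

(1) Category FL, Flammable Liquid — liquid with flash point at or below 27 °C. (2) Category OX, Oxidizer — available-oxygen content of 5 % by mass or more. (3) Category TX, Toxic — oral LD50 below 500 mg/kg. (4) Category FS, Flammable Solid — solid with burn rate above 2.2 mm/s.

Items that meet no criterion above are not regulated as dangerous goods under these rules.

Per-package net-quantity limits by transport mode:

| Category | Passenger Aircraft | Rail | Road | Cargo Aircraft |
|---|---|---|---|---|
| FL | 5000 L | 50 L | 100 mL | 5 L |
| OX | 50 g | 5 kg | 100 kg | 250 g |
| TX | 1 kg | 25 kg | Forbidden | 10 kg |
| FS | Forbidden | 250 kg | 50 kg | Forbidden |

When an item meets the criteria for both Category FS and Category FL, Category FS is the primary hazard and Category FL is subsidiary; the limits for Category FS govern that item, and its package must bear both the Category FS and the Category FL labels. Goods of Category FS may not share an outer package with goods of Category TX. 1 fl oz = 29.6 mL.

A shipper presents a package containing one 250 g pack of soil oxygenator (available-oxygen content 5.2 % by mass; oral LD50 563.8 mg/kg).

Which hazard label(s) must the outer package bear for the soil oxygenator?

Category OX

The soil oxygenator has available-oxygen content 5.2 % by mass, which is ≥ 5 % by mass, so it is Category OX (Oxidizer).
Only the Category OX label is required.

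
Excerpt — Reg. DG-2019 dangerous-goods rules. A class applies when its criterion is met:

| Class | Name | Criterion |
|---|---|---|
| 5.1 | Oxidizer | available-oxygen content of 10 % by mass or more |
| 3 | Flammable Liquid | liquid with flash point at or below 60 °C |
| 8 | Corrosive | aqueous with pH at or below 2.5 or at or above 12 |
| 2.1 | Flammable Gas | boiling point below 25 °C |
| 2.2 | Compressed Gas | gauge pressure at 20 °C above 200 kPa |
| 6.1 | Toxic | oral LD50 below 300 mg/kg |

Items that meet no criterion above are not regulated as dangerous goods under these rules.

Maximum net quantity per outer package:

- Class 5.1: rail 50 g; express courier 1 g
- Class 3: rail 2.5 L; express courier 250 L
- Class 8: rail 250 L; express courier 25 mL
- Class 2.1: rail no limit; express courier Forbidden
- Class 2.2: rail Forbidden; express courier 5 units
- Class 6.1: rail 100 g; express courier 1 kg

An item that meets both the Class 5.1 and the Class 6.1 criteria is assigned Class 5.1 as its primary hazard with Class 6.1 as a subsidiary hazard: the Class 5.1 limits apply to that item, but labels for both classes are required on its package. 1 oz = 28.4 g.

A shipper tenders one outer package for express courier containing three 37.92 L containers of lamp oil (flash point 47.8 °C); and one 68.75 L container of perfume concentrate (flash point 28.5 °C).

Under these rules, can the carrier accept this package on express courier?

Yes

The lamp oil has flash point 47.8 °C, which is ≤ 60 °C, so it is Class 3 (Flammable Liquid).
With flash point 28.5 °C (≤ 60 °C), the perfume concentrate falls in Class 3.
Class 3 net quantity: (three 37.92 L containers = 113.76 L) + 68.75 L = 182.51 L.
182.51 L is within the express courier limit of 250 L for Class 3.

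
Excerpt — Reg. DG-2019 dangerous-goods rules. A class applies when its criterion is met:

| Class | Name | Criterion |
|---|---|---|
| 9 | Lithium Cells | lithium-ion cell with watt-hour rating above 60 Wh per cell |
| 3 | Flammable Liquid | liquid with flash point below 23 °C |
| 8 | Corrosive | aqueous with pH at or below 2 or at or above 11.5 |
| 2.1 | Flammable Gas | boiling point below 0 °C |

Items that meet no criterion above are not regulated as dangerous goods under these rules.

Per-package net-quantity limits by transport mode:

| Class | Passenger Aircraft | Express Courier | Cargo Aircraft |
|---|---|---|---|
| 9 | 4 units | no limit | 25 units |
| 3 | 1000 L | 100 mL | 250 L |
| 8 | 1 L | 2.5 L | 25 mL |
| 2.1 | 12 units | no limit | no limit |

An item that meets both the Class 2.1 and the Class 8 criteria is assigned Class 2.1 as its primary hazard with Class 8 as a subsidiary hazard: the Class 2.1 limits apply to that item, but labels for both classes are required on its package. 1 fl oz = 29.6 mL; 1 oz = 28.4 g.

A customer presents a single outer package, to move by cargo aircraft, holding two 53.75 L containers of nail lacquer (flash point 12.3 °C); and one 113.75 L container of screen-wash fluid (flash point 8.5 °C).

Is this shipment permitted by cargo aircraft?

Yes

The nail lacquer has flash point 12.3 °C, which is < 23 °C, so it is Class 3 (Flammable Liquid).
The screen-wash fluid has flash point 8.5 °C, which is < 23 °C, so it is Class 3 (Flammable Liquid).
Total Class 3: (two 53.75 L containers = 107.5 L) + 113.75 L = 221.25 L.
221.25 L is within the cargo aircraft limit of 250 L for Class 3.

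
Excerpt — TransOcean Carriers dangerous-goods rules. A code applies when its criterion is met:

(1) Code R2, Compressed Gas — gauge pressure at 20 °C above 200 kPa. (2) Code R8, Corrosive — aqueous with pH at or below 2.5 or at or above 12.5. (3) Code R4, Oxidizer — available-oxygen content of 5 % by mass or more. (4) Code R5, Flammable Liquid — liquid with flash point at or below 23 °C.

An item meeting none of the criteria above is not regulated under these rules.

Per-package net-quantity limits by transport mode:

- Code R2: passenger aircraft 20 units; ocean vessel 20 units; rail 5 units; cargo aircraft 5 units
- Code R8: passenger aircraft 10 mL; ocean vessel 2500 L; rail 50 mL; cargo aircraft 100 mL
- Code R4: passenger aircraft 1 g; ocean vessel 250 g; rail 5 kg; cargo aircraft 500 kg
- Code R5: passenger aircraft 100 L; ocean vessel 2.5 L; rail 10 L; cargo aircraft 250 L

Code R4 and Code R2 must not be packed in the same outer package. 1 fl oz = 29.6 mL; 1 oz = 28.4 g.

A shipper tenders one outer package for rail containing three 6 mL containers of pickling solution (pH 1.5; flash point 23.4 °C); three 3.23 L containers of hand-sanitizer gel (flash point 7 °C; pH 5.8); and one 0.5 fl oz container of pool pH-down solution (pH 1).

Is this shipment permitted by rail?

The pickling solution has pH 1.5, which is ≤ 2.5, so it is Code R8 (Corrosive).
With flash point 7 °C (≤ 23 °C), the hand-sanitizer gel falls in Code R5.
With pH 1 (≤ 2.5), the pool pH-down solution falls in Code R8.
Code R8 net quantity: (three 6 mL containers = 18 mL) + (one 0.5 fl oz container = 14.8 mL) = 32.8 mL.
32.8 mL ≤ 50 mL (rail limit, Code R8) — within limit.
Code R5 quantity: three 3.23 L containers = 9.69 L.
That is within the Code R5 rail limit of 10 L.
The segregation rule (Code R4 with Code R2) does not apply to Code R8 with Code R5.
Every hazard code is within its rail limit and no segregation rule is violated.

Yes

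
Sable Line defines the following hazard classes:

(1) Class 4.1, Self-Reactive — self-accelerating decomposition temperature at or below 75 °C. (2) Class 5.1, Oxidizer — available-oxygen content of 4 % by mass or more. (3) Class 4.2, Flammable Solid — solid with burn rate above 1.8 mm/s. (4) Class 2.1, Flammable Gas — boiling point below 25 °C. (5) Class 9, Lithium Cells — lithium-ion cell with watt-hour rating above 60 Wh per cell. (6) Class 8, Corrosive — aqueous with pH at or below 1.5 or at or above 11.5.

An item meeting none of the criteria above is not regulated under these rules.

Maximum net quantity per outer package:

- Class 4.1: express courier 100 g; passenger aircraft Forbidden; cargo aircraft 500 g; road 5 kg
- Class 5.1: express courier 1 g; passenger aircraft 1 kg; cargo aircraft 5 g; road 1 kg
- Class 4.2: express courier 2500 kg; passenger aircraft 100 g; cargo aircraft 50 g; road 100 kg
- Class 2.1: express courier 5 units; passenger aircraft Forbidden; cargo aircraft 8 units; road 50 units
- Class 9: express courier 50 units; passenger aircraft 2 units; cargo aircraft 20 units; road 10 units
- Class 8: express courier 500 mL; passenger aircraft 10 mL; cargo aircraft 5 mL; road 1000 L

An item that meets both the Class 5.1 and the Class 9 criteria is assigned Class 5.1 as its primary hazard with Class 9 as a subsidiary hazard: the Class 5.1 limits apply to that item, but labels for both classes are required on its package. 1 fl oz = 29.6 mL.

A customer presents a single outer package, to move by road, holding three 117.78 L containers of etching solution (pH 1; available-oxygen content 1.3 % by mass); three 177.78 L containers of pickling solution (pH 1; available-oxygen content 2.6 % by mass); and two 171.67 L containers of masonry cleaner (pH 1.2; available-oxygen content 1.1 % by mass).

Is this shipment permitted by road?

The etching solution has pH 1, which is ≤ 1.5, so it is Class 8 (Corrosive).
pH 1 meets the Class 8 criterion (Corrosive), so the pickling solution is Class 8.
The masonry cleaner has pH 1.2, which is ≤ 1.5, so it is Class 8 (Corrosive).
Total Class 8: (three 117.78 L containers = 353.34 L) + (three 177.78 L containers = 533.34 L) + (two 171.67 L containers = 343.34 L) = 1230.02 L.
1230.02 L > 1000 L (road limit, Class 8) — over the limit.

No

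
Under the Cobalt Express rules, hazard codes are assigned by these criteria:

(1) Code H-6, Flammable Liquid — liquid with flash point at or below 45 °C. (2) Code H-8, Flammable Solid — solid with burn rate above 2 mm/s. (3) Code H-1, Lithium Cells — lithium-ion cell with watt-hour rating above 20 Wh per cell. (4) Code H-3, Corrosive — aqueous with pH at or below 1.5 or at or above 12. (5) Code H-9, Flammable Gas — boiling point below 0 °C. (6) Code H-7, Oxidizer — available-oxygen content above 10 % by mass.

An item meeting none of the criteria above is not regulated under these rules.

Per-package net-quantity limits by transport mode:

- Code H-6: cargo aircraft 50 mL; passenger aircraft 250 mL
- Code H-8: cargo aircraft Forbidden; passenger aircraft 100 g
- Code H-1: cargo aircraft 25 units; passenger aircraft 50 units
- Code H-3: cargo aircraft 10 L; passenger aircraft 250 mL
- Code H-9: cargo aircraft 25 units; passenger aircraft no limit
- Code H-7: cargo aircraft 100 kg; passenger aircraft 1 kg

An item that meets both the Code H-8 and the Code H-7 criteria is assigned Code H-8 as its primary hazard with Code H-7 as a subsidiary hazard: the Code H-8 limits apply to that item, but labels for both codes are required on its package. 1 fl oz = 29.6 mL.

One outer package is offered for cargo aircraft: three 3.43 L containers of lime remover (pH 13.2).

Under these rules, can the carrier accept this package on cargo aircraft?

pH 13.2 meets the Code H-3 criterion (Corrosive), so the lime remover is Code H-3.
Code H-3 quantity: three 3.43 L containers = 10.29 L.
10.29 L exceeds the cargo aircraft limit of 10 L for Code H-3.

No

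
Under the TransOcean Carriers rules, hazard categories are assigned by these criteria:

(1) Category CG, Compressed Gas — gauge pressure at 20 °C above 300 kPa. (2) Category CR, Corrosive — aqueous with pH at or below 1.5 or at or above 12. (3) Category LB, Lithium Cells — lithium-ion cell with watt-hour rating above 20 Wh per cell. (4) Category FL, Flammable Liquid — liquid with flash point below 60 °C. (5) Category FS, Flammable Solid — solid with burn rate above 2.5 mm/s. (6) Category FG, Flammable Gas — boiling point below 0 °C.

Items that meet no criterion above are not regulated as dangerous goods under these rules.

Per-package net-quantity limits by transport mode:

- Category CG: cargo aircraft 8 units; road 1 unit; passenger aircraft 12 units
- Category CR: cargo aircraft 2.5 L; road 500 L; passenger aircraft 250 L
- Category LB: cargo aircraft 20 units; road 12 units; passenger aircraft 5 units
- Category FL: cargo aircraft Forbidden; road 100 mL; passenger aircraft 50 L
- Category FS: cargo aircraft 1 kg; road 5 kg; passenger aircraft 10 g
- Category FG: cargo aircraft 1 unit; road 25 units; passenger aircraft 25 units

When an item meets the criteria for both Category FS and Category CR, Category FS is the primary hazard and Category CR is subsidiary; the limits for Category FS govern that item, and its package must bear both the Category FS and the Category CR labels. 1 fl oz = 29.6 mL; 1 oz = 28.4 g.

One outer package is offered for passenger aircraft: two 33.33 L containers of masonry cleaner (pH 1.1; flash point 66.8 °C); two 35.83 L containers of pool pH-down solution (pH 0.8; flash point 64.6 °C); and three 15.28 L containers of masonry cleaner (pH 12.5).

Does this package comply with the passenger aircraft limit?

Yes

With pH 1.1 (≤ 1.5), the masonry cleaner falls in Category CR.
The pool pH-down solution has pH 0.8, which is ≤ 1.5, so it is Category CR (Corrosive).
pH 12.5 meets the Category CR criterion (Corrosive), so the masonry cleaner is Category CR.
Category CR net quantity: (two 33.33 L containers = 66.66 L) + (two 35.83 L containers = 71.66 L) + (three 15.28 L containers = 45.84 L) = 184.16 L.
184.16 L is within the passenger aircraft limit of 250 L for Category CR.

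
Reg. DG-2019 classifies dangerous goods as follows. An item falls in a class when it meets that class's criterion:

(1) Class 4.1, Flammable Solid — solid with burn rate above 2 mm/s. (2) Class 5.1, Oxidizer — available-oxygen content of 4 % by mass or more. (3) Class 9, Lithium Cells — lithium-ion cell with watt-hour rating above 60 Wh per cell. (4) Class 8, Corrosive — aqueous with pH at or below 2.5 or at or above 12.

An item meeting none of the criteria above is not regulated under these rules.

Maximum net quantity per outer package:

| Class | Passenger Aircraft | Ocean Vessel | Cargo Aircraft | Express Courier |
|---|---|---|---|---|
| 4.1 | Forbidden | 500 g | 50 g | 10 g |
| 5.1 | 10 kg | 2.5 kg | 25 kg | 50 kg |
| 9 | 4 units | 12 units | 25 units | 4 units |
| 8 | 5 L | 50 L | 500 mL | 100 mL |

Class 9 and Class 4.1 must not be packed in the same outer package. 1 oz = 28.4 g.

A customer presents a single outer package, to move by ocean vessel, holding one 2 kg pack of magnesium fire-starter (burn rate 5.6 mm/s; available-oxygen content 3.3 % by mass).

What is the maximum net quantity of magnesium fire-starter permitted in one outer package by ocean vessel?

The magnesium fire-starter has burn rate 5.6 mm/s, which is > 2 mm/s, so it is Class 4.1 (Flammable Solid).
The ocean vessel limit for Class 4.1 is 500 g.

500 g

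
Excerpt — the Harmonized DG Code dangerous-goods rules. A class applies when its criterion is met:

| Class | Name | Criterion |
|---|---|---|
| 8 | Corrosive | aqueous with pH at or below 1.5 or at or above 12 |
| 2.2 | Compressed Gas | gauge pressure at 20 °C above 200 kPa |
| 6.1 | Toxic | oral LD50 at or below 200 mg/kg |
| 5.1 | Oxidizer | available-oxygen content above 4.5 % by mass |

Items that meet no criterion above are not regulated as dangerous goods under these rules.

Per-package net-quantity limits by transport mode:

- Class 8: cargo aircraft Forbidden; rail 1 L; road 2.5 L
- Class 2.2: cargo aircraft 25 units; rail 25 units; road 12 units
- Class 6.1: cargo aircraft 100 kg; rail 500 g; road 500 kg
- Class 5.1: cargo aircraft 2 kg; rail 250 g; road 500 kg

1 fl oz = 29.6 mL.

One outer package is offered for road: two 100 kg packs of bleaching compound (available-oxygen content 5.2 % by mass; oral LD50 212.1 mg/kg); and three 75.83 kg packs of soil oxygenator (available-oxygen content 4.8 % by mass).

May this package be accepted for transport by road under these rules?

Yes

Bleaching compound: available-oxygen content 5.2 % by mass > 4.5 % by mass → Class 5.1 (Oxidizer).
Available-oxygen content 4.8 % by mass meets the Class 5.1 criterion (Oxidizer), so the soil oxygenator is Class 5.1.
Class 5.1 net quantity: (two 100 kg packs = 200 kg) + (three 75.83 kg packs = 227.49 kg) = 427.49 kg.
427.49 kg ≤ 500 kg (road limit, Class 5.1) — within limit.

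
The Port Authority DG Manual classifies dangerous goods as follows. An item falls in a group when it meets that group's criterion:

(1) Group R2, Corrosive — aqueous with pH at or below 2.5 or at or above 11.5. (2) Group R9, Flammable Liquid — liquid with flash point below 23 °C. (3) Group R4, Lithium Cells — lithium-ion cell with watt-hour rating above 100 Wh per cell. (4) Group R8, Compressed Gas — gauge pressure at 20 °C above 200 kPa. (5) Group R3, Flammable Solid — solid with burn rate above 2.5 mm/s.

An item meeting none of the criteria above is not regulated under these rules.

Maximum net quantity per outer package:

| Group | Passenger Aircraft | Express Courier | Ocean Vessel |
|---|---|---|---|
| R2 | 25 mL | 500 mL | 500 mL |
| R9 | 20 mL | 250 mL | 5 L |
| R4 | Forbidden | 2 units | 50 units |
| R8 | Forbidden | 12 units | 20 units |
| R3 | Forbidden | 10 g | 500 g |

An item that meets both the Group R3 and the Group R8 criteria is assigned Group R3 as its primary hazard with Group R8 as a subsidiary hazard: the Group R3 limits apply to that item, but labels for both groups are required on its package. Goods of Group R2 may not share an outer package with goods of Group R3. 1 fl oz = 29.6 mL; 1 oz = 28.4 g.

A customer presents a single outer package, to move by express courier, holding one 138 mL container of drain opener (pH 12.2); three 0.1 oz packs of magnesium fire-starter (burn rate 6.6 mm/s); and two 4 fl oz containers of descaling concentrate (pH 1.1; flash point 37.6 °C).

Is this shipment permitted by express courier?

Drain opener: pH 12.2 ≥ 11.5 → Group R2 (Corrosive).
Burn rate 6.6 mm/s meets the Group R3 criterion (Flammable Solid), so the magnesium fire-starter is Group R3.
pH 1.1 meets the Group R2 criterion (Corrosive), so the descaling concentrate is Group R2.
Total Group R2: 138 mL + (two 4 fl oz containers = 236.8 mL) = 374.8 mL.
That is within the Group R2 express courier limit of 500 mL.
Group R3 quantity: three 0.1 oz packs = 8.52 g.
8.52 g ≤ 10 g (express courier limit, Group R3) — within limit.
Group R2 and Group R3 may not share an outer package.

No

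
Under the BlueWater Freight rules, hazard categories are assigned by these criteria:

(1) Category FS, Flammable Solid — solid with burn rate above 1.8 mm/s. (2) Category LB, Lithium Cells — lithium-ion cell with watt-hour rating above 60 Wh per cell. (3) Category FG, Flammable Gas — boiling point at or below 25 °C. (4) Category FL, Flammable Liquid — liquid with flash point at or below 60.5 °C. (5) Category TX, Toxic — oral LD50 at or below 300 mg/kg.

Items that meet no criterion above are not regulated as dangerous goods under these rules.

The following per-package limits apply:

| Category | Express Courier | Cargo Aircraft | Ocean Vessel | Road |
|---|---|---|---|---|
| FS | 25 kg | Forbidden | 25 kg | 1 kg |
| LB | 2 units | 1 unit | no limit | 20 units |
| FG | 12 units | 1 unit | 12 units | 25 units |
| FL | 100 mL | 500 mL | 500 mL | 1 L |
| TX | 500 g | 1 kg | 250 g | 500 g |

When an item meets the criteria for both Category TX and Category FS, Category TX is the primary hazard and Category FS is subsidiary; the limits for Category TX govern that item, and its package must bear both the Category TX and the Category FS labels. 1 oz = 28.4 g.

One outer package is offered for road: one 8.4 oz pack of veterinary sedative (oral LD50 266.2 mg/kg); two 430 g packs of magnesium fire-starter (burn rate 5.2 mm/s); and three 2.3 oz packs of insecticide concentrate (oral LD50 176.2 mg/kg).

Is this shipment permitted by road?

Oral LD50 266.2 mg/kg meets the Category TX criterion (Toxic), so the veterinary sedative is Category TX.
With burn rate 5.2 mm/s (> 1.8 mm/s), the magnesium fire-starter falls in Category FS.
Oral LD50 176.2 mg/kg meets the Category TX criterion (Toxic), so the insecticide concentrate is Category TX.
Category TX net quantity: (one 8.4 oz pack = 238.56 g) + (three 2.3 oz packs = 195.96 g) = 434.52 g.
434.52 g ≤ 500 g (road limit, Category TX) — within limit.
Category FS quantity: two 430 g packs = 860 g.
That is within the Category FS road limit of 1 kg.
Every hazard category is within its road limit and no segregation rule is violated.

Yes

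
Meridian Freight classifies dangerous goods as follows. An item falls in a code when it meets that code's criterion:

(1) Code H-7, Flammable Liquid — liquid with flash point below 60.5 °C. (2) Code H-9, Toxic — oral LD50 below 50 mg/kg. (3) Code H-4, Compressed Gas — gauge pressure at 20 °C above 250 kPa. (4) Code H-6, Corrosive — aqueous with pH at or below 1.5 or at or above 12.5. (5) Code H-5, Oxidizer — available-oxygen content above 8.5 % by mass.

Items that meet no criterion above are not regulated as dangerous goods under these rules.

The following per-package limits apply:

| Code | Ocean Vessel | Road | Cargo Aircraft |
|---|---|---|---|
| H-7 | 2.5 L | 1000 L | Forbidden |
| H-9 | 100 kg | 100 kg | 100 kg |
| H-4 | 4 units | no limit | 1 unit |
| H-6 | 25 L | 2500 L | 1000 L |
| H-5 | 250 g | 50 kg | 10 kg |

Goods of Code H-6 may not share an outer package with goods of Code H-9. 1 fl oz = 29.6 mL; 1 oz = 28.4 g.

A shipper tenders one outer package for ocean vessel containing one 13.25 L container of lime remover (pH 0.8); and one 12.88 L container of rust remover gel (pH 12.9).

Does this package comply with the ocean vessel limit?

With pH 0.8 (≤ 1.5), the lime remover falls in Code H-6.
pH 12.9 meets the Code H-6 criterion (Corrosive), so the rust remover gel is Code H-6.
Code H-6 net quantity: 13.25 L + 12.88 L = 26.13 L.
That exceeds the Code H-6 ocean vessel limit of 25 L.

No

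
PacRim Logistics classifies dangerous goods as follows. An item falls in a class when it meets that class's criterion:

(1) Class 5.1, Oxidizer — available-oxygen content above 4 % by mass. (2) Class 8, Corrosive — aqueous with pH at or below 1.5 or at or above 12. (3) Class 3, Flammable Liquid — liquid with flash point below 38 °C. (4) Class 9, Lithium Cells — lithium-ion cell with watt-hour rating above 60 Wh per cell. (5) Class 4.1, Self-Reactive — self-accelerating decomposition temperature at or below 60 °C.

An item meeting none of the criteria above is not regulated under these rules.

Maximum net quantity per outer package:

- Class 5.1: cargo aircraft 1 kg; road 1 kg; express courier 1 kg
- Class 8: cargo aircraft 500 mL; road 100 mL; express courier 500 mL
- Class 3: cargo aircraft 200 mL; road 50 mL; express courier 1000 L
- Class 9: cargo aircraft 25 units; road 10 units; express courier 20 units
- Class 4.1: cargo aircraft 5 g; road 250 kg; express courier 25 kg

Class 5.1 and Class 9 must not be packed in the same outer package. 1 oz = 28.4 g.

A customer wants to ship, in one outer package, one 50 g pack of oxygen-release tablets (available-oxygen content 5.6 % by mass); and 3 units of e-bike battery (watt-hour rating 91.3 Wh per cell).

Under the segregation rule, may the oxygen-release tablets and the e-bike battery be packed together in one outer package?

Oxygen-release tablets: available-oxygen content 5.6 % by mass > 4 % by mass → Class 5.1 (Oxidizer).
The e-bike battery has watt-hour rating 91.3 Wh per cell, which is > 60 Wh per cell, so it is Class 9 (Lithium Cells).
Class 5.1 and Class 9 may not share an outer package.

No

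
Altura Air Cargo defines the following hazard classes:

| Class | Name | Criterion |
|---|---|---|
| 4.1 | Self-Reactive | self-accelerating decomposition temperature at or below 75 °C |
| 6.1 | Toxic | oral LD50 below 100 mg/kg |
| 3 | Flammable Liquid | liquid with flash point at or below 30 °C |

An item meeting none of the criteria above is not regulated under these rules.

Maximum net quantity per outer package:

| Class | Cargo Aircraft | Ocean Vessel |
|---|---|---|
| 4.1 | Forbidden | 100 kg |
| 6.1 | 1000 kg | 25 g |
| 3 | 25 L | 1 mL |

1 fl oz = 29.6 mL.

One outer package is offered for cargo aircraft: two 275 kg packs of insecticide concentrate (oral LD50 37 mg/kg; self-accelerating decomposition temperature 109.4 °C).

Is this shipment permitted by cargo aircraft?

Yes

Insecticide concentrate: oral LD50 37 mg/kg < 100 mg/kg → Class 6.1 (Toxic).
Class 6.1 quantity: two 275 kg packs = 550 kg.
That is within the Class 6.1 cargo aircraft limit of 1000 kg.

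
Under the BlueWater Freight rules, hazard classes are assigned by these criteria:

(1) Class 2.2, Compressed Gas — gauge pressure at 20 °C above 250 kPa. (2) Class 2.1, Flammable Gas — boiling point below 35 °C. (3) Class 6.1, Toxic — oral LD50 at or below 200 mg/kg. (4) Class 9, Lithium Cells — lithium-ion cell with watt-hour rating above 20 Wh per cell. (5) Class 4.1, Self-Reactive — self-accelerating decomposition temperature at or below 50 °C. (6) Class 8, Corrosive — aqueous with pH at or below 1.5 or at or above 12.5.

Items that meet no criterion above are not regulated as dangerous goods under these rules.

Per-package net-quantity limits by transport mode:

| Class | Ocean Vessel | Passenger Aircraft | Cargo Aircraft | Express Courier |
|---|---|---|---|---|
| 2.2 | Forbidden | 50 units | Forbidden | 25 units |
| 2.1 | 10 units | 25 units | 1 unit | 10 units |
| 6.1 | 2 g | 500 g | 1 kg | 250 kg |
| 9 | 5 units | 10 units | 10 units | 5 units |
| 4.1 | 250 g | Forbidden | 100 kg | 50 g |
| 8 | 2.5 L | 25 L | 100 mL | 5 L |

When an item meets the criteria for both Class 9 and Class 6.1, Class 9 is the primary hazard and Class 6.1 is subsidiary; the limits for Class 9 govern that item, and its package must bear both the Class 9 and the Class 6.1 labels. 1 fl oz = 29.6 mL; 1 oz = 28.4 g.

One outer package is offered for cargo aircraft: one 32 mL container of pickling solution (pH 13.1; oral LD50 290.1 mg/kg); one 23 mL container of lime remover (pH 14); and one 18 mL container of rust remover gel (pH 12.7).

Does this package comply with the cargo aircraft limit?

Yes

With pH 13.1 (≥ 12.5), the pickling solution falls in Class 8.
Lime remover: pH 14 ≥ 12.5 → Class 8 (Corrosive).
Rust remover gel: pH 12.7 ≥ 12.5 → Class 8 (Corrosive).
Total Class 8: 32 mL + 23 mL + 18 mL = 73 mL.
73 mL is within the cargo aircraft limit of 100 mL for Class 8.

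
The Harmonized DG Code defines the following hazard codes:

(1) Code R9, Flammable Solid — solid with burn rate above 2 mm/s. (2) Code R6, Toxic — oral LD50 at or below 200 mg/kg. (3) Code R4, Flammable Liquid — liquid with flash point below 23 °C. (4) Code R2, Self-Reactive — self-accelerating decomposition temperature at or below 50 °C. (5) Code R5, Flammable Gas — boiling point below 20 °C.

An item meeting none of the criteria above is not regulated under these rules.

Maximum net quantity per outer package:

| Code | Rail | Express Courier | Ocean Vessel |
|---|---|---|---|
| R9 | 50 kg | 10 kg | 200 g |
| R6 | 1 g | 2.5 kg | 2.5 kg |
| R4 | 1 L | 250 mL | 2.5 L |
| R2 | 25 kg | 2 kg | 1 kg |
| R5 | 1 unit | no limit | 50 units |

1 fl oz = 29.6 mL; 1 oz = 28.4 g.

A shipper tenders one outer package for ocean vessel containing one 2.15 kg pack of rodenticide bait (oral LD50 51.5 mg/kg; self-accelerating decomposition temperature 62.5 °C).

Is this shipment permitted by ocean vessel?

The rodenticide bait has oral LD50 51.5 mg/kg, which is ≤ 200 mg/kg, so it is Code R6 (Toxic).
Code R6 quantity: 2.15 kg.
2.15 kg is within the ocean vessel limit of 2.5 kg for Code R6.

Yes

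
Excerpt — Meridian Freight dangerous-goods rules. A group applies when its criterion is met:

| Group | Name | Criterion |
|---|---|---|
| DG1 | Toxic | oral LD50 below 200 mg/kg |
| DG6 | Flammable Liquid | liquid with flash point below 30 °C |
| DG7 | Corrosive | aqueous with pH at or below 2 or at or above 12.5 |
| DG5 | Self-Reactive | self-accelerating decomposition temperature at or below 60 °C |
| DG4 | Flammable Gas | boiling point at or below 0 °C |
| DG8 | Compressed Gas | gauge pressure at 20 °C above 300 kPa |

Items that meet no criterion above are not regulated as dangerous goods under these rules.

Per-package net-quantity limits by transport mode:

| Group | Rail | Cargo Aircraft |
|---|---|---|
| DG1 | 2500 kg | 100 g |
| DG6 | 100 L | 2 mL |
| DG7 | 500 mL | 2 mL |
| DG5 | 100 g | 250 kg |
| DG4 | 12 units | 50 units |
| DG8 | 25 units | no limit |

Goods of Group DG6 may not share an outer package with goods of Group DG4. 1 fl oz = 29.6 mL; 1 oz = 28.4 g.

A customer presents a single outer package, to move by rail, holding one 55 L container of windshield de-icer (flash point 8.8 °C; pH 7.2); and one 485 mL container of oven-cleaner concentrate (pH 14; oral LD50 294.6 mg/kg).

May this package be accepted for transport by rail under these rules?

Yes

The windshield de-icer has flash point 8.8 °C, which is < 30 °C, so it is Group DG6 (Flammable Liquid).
pH 14 meets the Group DG7 criterion (Corrosive), so the oven-cleaner concentrate is Group DG7.
Group DG6 quantity: 55 L.
55 L ≤ 100 L (rail limit, Group DG6) — within limit.
Group DG7 quantity: 485 mL.
485 mL ≤ 500 mL (rail limit, Group DG7) — within limit.
The segregation rule (Group DG6 with Group DG4) does not apply to Group DG6 with Group DG7.
Every hazard group is within its rail limit and no segregation rule is violated.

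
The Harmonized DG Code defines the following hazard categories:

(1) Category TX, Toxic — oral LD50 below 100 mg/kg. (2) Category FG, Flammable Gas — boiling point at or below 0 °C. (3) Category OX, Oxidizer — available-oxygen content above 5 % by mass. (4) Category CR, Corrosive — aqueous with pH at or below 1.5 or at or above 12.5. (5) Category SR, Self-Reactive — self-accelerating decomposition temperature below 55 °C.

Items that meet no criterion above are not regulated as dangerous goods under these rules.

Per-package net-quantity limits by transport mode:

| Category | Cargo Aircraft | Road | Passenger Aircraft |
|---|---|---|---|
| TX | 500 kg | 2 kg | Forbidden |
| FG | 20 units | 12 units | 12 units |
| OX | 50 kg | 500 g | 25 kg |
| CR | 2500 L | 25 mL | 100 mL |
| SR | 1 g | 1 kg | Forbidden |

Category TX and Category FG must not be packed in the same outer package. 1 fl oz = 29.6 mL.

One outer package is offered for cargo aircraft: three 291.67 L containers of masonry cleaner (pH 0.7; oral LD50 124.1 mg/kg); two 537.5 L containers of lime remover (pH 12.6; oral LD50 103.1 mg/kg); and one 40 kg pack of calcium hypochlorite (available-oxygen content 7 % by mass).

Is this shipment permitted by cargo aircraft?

pH 0.7 meets the Category CR criterion (Corrosive), so the masonry cleaner is Category CR.
Lime remover: pH 12.6 ≥ 12.5 → Category CR (Corrosive).
With available-oxygen content 7 % by mass (> 5 % by mass), the calcium hypochlorite falls in Category OX.
Category CR net quantity: (three 291.67 L containers = 875.01 L) + (two 537.5 L containers = 1075 L) = 1950.01 L.
1950.01 L ≤ 2500 L (cargo aircraft limit, Category CR) — within limit.
Category OX quantity: 40 kg.
That is within the Category OX cargo aircraft limit of 50 kg.
The segregation rule (Category TX with Category FG) does not apply to Category CR with Category OX.
Every hazard category is within its cargo aircraft limit and no segregation rule is violated.

Yes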